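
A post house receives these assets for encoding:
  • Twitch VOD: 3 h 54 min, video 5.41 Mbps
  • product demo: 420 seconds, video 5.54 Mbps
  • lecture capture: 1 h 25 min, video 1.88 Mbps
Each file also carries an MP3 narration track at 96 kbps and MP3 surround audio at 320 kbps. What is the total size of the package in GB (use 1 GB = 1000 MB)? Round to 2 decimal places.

12.00 GB

Audio total: 96 + 320 = 416 kbps = 0.416 Mbps.
Twitch VOD: 5.826 Mbps × 14040 s = 81797.0 Mb
product demo: 5.956 Mbps × 420 s = 2501.5 Mb
lecture capture: 2.296 Mbps × 5100 s = 11709.6 Mb
Total: 96008.2 Mb = 12001.0 MB.
= 12.00 GB.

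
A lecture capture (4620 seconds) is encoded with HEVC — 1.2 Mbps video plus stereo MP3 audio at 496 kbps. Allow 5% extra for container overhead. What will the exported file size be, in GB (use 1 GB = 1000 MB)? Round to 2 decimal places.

1.03 GB

Audio: 496 kbps = 0.496 Mbps.
Total bitrate: 1.2 + 0.496 = 1.696 Mbps.
Stream data: 1.696 Mbps × 4620 s = 7835.5 Mb.
With 5% container overhead: ×1.05.
8,227 Mb ÷ 8 = 1,028 MB → 1.028 GB.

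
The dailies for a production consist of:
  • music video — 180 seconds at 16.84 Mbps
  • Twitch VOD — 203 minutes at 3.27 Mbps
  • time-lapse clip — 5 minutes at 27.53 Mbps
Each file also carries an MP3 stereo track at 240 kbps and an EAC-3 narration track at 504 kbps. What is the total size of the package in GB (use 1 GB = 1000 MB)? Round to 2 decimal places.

Audio total: 240 + 504 = 744 kbps = 0.744 Mbps.
music video: 17.584 Mbps × 180 s = 3165.1 Mb
Twitch VOD: 4.014 Mbps × 12180 s = 48890.5 Mb
time-lapse clip: 28.274 Mbps × 300 s = 8482.2 Mb
Total: 60537.8 Mb = 7567.2 MB.
= 7.567 GB.

7.57 GB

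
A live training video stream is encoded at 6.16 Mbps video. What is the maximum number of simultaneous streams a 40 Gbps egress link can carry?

6493

40 Gbps = 40,000 Mbps; 40,000 / 6.160 = 6493.51 → 6493 viewers.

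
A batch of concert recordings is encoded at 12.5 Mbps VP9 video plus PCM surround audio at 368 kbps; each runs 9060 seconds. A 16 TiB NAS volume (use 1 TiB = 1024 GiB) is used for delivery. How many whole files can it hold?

1207

Audio: 368 kbps = 0.368 Mbps.
Total bitrate: 12.868 Mbps.
Per item: 12.868 Mbps × 9060 s = 116,584 Mb = 14,573 MB.
Capacity: 16 TiB = 140,737,488 Mb; 1207.18 items → 1207 complete.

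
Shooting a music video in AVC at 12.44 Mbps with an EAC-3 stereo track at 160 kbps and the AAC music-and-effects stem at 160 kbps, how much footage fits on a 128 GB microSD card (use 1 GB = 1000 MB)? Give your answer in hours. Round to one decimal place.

22.3 hours

Audio total: 160 + 160 = 320 kbps = 0.320 Mbps.
Total bitrate: 12.44 + 0.320 = 12.760 Mbps.
Capacity: 128 GB = 1,024,000 Mb.
Recording time: 1,024,000 / 12.760 = 80,251 s ≈ 22.3 hours.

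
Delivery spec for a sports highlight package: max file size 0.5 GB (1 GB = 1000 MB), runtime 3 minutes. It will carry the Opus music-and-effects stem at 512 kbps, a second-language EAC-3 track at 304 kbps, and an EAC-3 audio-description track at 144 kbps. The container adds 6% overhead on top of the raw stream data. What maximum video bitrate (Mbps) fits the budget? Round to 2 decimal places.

20.00 Mbps

Budget: 0.5 GB = 4000.0 Mb.
Stream payload after overhead: 4000.0 / 1.06 = 3773.6 Mb.
3 min = 180 s
Total bitrate budget: 3773.6 Mb / 180 s = 20.964 Mbps.
Audio total: 512 + 304 + 144 = 960 kbps = 0.960 Mbps.
Video: 20.964 − 0.960 = 20.004 Mbps.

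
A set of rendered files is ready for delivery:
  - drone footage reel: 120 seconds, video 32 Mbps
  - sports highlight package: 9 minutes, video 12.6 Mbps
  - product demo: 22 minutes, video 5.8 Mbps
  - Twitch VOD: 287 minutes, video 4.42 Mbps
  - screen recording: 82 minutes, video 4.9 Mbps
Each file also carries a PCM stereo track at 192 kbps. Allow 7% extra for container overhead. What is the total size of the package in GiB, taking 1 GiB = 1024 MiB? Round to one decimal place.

Audio: 192 kbps = 0.192 Mbps.
drone footage reel: 32.192 Mbps × 120 s × 1.07 = 4133.5 Mb
sports highlight package: 12.792 Mbps × 540 s × 1.07 = 7391.2 Mb
product demo: 5.992 Mbps × 1320 s × 1.07 = 8463.1 Mb
Twitch VOD: 4.612 Mbps × 17220 s × 1.07 = 84977.9 Mb
screen recording: 5.092 Mbps × 4920 s × 1.07 = 26806.3 Mb
Total: 131772.0 Mb = 16471.5 MB.
= 15.34 GiB.

15.3 GiB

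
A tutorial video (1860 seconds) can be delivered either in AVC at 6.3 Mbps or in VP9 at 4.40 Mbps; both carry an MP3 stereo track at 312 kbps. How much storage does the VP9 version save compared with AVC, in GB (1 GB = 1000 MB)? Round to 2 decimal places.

0.44 GB

Audio: 312 kbps = 0.312 Mbps.
AVC: 6.612 Mbps × 1860 s = 12298.3 Mb = 1.537 GB.
VP9: 4.712 Mbps × 1860 s = 8764.3 Mb = 1.096 GB.
Saving: 1.537 − 1.096 = 0.442 GB.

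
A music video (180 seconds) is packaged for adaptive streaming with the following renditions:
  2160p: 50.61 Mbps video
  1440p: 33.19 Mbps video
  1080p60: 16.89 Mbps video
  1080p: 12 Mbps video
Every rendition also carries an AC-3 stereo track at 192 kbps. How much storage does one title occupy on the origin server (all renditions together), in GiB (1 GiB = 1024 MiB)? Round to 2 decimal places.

2.38 GiB

Audio: 192 kbps = 0.192 Mbps.
Sum of rendition bitrates: (50.61+0.192) + (33.19+0.192) + (16.89+0.192) + (12+0.192) = 113.458 Mbps.
× 180 s = 20,422 Mb = 2,553 MB = 2.377 GiB.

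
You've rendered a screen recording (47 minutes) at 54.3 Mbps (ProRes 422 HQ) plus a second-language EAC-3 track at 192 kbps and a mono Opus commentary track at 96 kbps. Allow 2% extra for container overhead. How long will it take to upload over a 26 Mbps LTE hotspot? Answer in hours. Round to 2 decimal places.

1.68 hours

47 min = 2820 s
Audio total: 192 + 96 = 288 kbps = 0.288 Mbps.
Total bitrate: 54.588 Mbps.
File: 54.588 Mbps × 2820 s = 153938.2 Mb.
With 2% container overhead: ×1.02. → 157016.9 Mb.
At 26 Mbps: 157016.9 / 26 = 6039.1 s ≈ 1.68 hours.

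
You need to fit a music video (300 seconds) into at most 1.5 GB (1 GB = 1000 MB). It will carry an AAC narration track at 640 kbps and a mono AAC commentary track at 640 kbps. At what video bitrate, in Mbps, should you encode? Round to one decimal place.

Budget: 1.5 GB = 12000.0 Mb.
Total bitrate budget: 12000.0 Mb / 300 s = 40.000 Mbps.
Audio total: 640 + 640 = 1280 kbps = 1.280 Mbps.
Video: 40.000 − 1.280 = 38.720 Mbps.

38.7 Mbps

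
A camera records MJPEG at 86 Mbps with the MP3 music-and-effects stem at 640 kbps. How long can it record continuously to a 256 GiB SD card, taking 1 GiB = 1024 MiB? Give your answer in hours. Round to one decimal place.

7.1 hours

Audio: 640 kbps = 0.640 Mbps.
Total bitrate: 86 + 0.640 = 86.640 Mbps.
Capacity: 256 GiB = 2,199,023 Mb.
Recording time: 2,199,023 / 86.640 = 25,381 s ≈ 7.05 hours.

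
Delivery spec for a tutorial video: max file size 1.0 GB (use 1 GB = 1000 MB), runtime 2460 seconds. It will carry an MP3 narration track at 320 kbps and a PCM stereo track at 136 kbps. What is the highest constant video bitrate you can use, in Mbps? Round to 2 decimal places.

Budget: 1.0 GB = 8000.0 Mb.
Total bitrate budget: 8000.0 Mb / 2460 s = 3.252 Mbps.
Audio total: 320 + 136 = 456 kbps = 0.456 Mbps.
Video: 3.252 − 0.456 = 2.796 Mbps.

2.80 Mbps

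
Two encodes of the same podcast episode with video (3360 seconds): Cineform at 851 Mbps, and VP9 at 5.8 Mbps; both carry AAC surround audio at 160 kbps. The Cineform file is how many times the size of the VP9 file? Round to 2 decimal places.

Audio: 160 kbps = 0.160 Mbps.
Cineform: 851.160 Mbps × 3360 s = 2859897.6 Mb = 357.487 GB.
VP9: 5.960 Mbps × 3360 s = 20025.6 Mb = 2.503 GB.
Ratio: 357.487 / 2.503 = 142.812.

142.81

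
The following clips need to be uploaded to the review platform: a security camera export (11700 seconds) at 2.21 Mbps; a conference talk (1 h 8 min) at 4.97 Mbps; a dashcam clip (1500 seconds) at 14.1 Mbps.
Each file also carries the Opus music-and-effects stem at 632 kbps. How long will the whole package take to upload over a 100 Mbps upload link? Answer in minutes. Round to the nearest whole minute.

13 minutes

Audio: 632 kbps = 0.632 Mbps.
security camera export: 2.842 Mbps × 11700 s = 33251.4 Mb
conference talk: 5.602 Mbps × 4080 s = 22856.2 Mb
dashcam clip: 14.732 Mbps × 1500 s = 22098.0 Mb
Total: 78205.6 Mb = 9775.7 MB.
At 100 Mbps: 78205.6 / 100 = 782 s ≈ 13 minutes.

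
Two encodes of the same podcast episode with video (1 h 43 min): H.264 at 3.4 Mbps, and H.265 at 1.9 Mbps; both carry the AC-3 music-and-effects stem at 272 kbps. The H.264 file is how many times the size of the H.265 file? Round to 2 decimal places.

1 h 43 min = 103 min = 6180 s
Audio: 272 kbps = 0.272 Mbps.
H.264: 3.672 Mbps × 6180 s = 22693.0 Mb = 2.837 GB.
H.265: 2.172 Mbps × 6180 s = 13423.0 Mb = 1.678 GB.
Ratio: 2.837 / 1.678 = 1.691.

1.69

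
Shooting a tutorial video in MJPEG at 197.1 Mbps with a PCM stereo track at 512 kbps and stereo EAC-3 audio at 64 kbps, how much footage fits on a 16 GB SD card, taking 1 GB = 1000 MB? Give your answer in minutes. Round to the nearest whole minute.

Audio total: 512 + 64 = 576 kbps = 0.576 Mbps.
Total bitrate: 197.1 + 0.576 = 197.676 Mbps.
Capacity: 16 GB = 128,000 Mb.
Recording time: 128,000 / 197.676 = 647.5 s ≈ 10.8 minutes.

11 minutes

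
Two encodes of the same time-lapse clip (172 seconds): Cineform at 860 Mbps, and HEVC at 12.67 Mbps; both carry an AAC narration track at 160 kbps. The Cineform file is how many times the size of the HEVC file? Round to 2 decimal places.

67.04

Audio: 160 kbps = 0.160 Mbps.
Cineform: 860.160 Mbps × 172 s = 147947.5 Mb = 17.223 GiB.
HEVC: 12.830 Mbps × 172 s = 2206.8 Mb = 0.257 GiB.
Ratio: 17.223 / 0.257 = 67.043.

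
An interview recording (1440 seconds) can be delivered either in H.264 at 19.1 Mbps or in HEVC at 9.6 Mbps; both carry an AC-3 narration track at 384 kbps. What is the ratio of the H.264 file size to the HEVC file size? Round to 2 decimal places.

Audio: 384 kbps = 0.384 Mbps.
H.264: 19.484 Mbps × 1440 s = 28057.0 Mb = 3.507 GB.
HEVC: 9.984 Mbps × 1440 s = 14377.0 Mb = 1.797 GB.
Ratio: 3.507 / 1.797 = 1.952.

1.95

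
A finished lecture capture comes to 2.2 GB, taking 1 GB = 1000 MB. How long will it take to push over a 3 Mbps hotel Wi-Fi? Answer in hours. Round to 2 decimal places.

File: 2.2 GB = 17600.0 Mb.
At 3 Mbps: 17600.0 / 3 = 5866.7 s ≈ 1.63 hours.

1.63 hours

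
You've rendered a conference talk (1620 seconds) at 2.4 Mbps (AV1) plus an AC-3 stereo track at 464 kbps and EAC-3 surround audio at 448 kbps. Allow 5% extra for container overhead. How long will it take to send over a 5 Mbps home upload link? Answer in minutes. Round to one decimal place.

Audio total: 464 + 448 = 912 kbps = 0.912 Mbps.
Total bitrate: 3.312 Mbps.
File: 3.312 Mbps × 1620 s = 5365.4 Mb.
With 5% container overhead: ×1.05. → 5633.7 Mb.
At 5 Mbps: 5633.7 / 5 = 1126.7 s ≈ 18.8 minutes.

18.8 minutes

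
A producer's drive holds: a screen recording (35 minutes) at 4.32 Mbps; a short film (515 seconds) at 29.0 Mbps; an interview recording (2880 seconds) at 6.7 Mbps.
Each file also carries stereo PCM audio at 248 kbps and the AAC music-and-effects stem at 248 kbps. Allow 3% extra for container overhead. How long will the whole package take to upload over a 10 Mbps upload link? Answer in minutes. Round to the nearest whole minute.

Audio total: 248 + 248 = 496 kbps = 0.496 Mbps.
screen recording: 4.816 Mbps × 2100 s × 1.03 = 10417.0 Mb
short film: 29.496 Mbps × 515 s × 1.03 = 15646.2 Mb
interview recording: 7.196 Mbps × 2880 s × 1.03 = 21346.2 Mb
Total: 47409.4 Mb = 5926.2 MB.
At 10 Mbps: 47409.4 / 10 = 4741 s ≈ 79 minutes.

79 minutes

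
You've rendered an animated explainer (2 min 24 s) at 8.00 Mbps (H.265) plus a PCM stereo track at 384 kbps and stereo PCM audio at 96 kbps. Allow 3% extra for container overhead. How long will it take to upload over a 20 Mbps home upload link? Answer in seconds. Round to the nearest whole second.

2 min 24 s = 144 s
Audio total: 384 + 96 = 480 kbps = 0.480 Mbps.
Total bitrate: 8.480 Mbps.
File: 8.480 Mbps × 144 s = 1221.1 Mb.
With 3% container overhead: ×1.03. → 1257.8 Mb.
At 20 Mbps: 1257.8 / 20 = 62.9 s ≈ 62.9 seconds.

63 seconds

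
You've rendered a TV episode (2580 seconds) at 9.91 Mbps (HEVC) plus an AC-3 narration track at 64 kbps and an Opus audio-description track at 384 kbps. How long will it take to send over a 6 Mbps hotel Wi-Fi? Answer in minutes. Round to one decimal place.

74.2 minutes

Audio total: 64 + 384 = 448 kbps = 0.448 Mbps.
Total bitrate: 10.358 Mbps.
File: 10.358 Mbps × 2580 s = 26723.6 Mb.
At 6 Mbps: 26723.6 / 6 = 4453.9 s ≈ 74.2 minutes.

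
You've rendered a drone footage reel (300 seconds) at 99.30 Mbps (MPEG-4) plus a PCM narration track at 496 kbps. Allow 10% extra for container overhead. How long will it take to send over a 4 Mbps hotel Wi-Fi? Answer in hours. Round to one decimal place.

Audio: 496 kbps = 0.496 Mbps.
Total bitrate: 99.796 Mbps.
File: 99.796 Mbps × 300 s = 29938.8 Mb.
With 10% container overhead: ×1.10. → 32932.7 Mb.
At 4 Mbps: 32932.7 / 4 = 8233.2 s ≈ 2.29 hours.

2.3 hours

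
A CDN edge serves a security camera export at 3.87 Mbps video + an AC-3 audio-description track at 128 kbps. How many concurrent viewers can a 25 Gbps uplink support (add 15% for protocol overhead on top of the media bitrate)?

Audio: 128 kbps = 0.128 Mbps.
Per-viewer media rate: 3.998 Mbps.
On the wire with 15% overhead: 4.598 Mbps.
25 Gbps = 25,000 Mbps; 25,000 / 4.598 = 5437.50 → 5437 viewers.

5437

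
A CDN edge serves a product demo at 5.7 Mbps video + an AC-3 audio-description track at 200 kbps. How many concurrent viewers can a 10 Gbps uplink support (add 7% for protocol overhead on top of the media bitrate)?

1584

Audio: 200 kbps = 0.200 Mbps.
Per-viewer media rate: 5.900 Mbps.
On the wire with 7% overhead: 6.313 Mbps.
10 Gbps = 10,000 Mbps; 10,000 / 6.313 = 1584.03 → 1584 viewers.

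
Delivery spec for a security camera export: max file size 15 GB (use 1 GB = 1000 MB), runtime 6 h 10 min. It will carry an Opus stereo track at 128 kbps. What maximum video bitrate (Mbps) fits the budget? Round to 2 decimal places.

5.28 Mbps

Budget: 15 GB = 120000.0 Mb.
6 h 10 min = 370 min = 22200 s
Total bitrate budget: 120000.0 Mb / 22200 s = 5.405 Mbps.
Audio: 128 kbps = 0.128 Mbps.
Video: 5.405 − 0.128 = 5.277 Mbps.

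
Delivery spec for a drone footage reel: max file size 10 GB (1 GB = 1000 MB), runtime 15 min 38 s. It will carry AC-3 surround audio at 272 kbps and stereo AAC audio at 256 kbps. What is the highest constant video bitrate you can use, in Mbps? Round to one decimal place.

Budget: 10 GB = 80000.0 Mb.
15 min 38 s = 938 s
Total bitrate budget: 80000.0 Mb / 938 s = 85.288 Mbps.
Audio total: 272 + 256 = 528 kbps = 0.528 Mbps.
Video: 85.288 − 0.528 = 84.760 Mbps.

84.8 Mbps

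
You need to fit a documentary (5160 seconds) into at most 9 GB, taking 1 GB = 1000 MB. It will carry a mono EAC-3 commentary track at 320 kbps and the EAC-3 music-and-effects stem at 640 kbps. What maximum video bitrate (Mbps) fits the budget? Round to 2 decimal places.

Budget: 9 GB = 72000.0 Mb.
Total bitrate budget: 72000.0 Mb / 5160 s = 13.953 Mbps.
Audio total: 320 + 640 = 960 kbps = 0.960 Mbps.
Video: 13.953 − 0.960 = 12.993 Mbps.

12.99 Mbps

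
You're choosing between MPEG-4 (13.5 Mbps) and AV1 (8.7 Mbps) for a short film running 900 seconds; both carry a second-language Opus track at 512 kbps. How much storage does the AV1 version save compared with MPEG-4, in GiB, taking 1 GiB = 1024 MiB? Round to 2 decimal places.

Audio: 512 kbps = 0.512 Mbps.
MPEG-4: 14.012 Mbps × 900 s = 12610.8 Mb = 1.468 GiB.
AV1: 9.212 Mbps × 900 s = 8290.8 Mb = 0.965 GiB.
Saving: 1.468 − 0.965 = 0.503 GiB.

0.50 GiB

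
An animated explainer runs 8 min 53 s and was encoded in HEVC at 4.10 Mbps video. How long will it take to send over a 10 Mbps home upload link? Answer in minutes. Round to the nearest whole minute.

8 min 53 s = 533 s
File: 4.100 Mbps × 533 s = 2185.3 Mb.
At 10 Mbps: 2185.3 / 10 = 218.5 s ≈ 3.64 minutes.

4 minutes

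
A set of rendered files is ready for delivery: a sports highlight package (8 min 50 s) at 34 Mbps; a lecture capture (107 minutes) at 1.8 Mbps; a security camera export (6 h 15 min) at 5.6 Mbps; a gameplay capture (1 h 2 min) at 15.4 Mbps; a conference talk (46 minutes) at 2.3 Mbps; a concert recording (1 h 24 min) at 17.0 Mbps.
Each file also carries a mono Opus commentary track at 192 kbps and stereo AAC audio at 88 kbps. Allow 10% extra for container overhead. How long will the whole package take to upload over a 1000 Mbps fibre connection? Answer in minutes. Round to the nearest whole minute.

6 minutes

Audio total: 192 + 88 = 280 kbps = 0.280 Mbps.
sports highlight package: 34.280 Mbps × 530 s × 1.10 = 19985.2 Mb
lecture capture: 2.080 Mbps × 6420 s × 1.10 = 14689.0 Mb
security camera export: 5.880 Mbps × 22500 s × 1.10 = 145530.0 Mb
gameplay capture: 15.680 Mbps × 3720 s × 1.10 = 64162.6 Mb
conference talk: 2.580 Mbps × 2760 s × 1.10 = 7832.9 Mb
concert recording: 17.280 Mbps × 5040 s × 1.10 = 95800.3 Mb
Total: 348000.0 Mb = 43500.0 MB.
At 1000 Mbps: 348000.0 / 1000 = 348 s ≈ 5.8 minutes.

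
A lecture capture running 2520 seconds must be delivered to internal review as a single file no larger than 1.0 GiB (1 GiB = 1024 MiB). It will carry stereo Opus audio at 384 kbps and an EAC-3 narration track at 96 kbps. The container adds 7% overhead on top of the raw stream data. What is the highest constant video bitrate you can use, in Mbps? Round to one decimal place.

2.7 Mbps

Budget: 1.0 GiB = 8589.9 Mb.
Stream payload after overhead: 8589.9 / 1.07 = 8028.0 Mb.
Total bitrate budget: 8028.0 Mb / 2520 s = 3.186 Mbps.
Audio total: 384 + 96 = 480 kbps = 0.480 Mbps.
Video: 3.186 − 0.480 = 2.706 Mbps.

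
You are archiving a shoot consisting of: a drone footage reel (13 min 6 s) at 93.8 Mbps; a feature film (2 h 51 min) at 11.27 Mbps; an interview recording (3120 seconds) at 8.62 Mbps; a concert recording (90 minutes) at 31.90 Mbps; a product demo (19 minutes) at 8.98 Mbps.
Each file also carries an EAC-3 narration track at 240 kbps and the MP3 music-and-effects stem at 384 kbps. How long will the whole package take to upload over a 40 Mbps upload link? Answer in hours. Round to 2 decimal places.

2.86 hours

Audio total: 240 + 384 = 624 kbps = 0.624 Mbps.
drone footage reel: 94.424 Mbps × 786 s = 74217.3 Mb
feature film: 11.894 Mbps × 10260 s = 122032.4 Mb
interview recording: 9.244 Mbps × 3120 s = 28841.3 Mb
concert recording: 32.524 Mbps × 5400 s = 175629.6 Mb
product demo: 9.604 Mbps × 1140 s = 10948.6 Mb
Total: 411669.1 Mb = 51458.6 MB.
At 40 Mbps: 411669.1 / 40 = 10292 s ≈ 2.86 hours.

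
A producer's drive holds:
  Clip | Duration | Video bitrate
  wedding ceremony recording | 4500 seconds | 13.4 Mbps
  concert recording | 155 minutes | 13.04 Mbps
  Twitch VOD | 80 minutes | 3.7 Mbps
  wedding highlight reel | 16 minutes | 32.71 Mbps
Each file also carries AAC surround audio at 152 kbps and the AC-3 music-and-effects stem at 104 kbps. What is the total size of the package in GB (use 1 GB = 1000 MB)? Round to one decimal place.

Audio total: 152 + 104 = 256 kbps = 0.256 Mbps.
wedding ceremony recording: 13.656 Mbps × 4500 s = 61452.0 Mb
concert recording: 13.296 Mbps × 9300 s = 123652.8 Mb
Twitch VOD: 3.956 Mbps × 4800 s = 18988.8 Mb
wedding highlight reel: 32.966 Mbps × 960 s = 31647.4 Mb
Total: 235741.0 Mb = 29467.6 MB.
= 29.47 GB.

29.5 GB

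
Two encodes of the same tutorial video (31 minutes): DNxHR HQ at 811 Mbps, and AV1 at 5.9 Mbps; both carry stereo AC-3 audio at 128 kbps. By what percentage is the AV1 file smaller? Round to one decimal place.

31 min = 1860 s
Audio: 128 kbps = 0.128 Mbps.
DNxHR HQ: 811.128 Mbps × 1860 s = 1508698.1 Mb = 188.587 GB.
AV1: 6.028 Mbps × 1860 s = 11212.1 Mb = 1.402 GB.
Reduction: (1 − 1.402/188.587) × 100 = 99.26%.

99.3%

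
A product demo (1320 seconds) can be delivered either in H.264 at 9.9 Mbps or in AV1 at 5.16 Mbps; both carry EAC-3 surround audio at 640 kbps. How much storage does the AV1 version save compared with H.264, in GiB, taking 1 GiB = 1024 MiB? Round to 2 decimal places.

0.73 GiB

Audio: 640 kbps = 0.640 Mbps.
H.264: 10.540 Mbps × 1320 s = 13912.8 Mb = 1.620 GiB.
AV1: 5.800 Mbps × 1320 s = 7656.0 Mb = 0.891 GiB.
Saving: 1.620 − 0.891 = 0.728 GiB.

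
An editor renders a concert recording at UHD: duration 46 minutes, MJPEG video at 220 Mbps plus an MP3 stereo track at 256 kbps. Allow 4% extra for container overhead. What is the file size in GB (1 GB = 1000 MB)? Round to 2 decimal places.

79.03 GB

46 min = 2760 s
Audio: 256 kbps = 0.256 Mbps.
Total bitrate: 220 + 0.256 = 220.256 Mbps.
Stream data: 220.256 Mbps × 2760 s = 607906.6 Mb.
With 4% container overhead: ×1.04.
632,223 Mb ÷ 8 = 79,028 MB → 79.03 GB.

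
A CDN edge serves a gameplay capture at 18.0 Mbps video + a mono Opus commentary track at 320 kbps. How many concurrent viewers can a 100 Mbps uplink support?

Audio: 320 kbps = 0.320 Mbps.
Per-viewer media rate: 18.320 Mbps.
100 Mbps = 100.0 Mbps; 100.0 / 18.320 = 5.46 → 5 viewers.

5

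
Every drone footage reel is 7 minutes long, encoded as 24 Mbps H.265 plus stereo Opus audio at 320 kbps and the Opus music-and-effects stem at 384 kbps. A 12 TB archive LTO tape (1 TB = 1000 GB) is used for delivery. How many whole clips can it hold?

9252

7 min = 420 s
Audio total: 320 + 384 = 704 kbps = 0.704 Mbps.
Total bitrate: 24.704 Mbps.
Per item: 24.704 Mbps × 420 s = 10,376 Mb = 1,297 MB.
Capacity: 12 TB = 96,000,000 Mb; 9252.41 items → 9252 complete.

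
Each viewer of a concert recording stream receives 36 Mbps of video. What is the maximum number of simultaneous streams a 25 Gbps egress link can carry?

694

25 Gbps = 25,000 Mbps; 25,000 / 36.000 = 694.44 → 694 viewers.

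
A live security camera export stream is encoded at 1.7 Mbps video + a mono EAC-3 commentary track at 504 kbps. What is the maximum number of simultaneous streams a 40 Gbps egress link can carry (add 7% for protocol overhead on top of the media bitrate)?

16961

Audio: 504 kbps = 0.504 Mbps.
Per-viewer media rate: 2.204 Mbps.
On the wire with 7% overhead: 2.358 Mbps.
40 Gbps = 40,000 Mbps; 40,000 / 2.358 = 16961.51 → 16961 viewers.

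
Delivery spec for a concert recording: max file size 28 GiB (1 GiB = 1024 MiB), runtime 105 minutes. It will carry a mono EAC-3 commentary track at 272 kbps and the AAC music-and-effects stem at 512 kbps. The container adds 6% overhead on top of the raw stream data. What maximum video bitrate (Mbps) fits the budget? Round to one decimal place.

Budget: 28 GiB = 240518.2 Mb.
Stream payload after overhead: 240518.2 / 1.06 = 226903.9 Mb.
105 min = 6300 s
Total bitrate budget: 226903.9 Mb / 6300 s = 36.016 Mbps.
Audio total: 272 + 512 = 784 kbps = 0.784 Mbps.
Video: 36.016 − 0.784 = 35.232 Mbps.

35.2 Mbps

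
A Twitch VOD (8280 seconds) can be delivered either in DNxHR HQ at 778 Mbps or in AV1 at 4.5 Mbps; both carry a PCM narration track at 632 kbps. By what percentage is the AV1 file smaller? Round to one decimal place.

99.3%

Audio: 632 kbps = 0.632 Mbps.
DNxHR HQ: 778.632 Mbps × 8280 s = 6447073.0 Mb = 750.538 GiB.
AV1: 5.132 Mbps × 8280 s = 42493.0 Mb = 4.947 GiB.
Reduction: (1 − 4.947/750.538) × 100 = 99.34%.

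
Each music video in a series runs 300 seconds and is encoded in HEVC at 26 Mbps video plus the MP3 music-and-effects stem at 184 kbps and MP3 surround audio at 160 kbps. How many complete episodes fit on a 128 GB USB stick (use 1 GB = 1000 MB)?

129

Audio total: 184 + 160 = 344 kbps = 0.344 Mbps.
Total bitrate: 26.344 Mbps.
Per item: 26.344 Mbps × 300 s = 7,903 Mb = 987.9 MB.
Capacity: 128 GB = 1,024,000 Mb; 129.57 items → 129 complete.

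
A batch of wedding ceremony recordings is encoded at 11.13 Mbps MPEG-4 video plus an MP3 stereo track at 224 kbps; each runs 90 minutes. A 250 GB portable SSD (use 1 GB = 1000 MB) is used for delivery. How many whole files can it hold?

32

90 min = 5400 s
Audio: 224 kbps = 0.224 Mbps.
Total bitrate: 11.354 Mbps.
Per item: 11.354 Mbps × 5400 s = 61,312 Mb = 7,664 MB.
Capacity: 250 GB = 2,000,000 Mb; 32.62 items → 32 complete.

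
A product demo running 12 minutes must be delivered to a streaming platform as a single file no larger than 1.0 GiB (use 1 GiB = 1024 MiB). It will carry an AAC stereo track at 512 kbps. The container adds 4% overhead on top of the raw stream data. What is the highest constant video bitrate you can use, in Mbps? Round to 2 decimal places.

Budget: 1.0 GiB = 8589.9 Mb.
Stream payload after overhead: 8589.9 / 1.04 = 8259.6 Mb.
12 min = 720 s
Total bitrate budget: 8259.6 Mb / 720 s = 11.472 Mbps.
Audio: 512 kbps = 0.512 Mbps.
Video: 11.472 − 0.512 = 10.960 Mbps.

10.96 Mbps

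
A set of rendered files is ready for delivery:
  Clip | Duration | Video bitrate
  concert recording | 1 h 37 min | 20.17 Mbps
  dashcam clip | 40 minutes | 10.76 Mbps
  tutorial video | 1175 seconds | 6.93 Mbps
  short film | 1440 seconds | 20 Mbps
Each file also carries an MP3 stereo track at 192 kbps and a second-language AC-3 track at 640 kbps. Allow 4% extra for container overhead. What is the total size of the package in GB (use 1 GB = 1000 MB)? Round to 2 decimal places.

24.59 GB

Audio total: 192 + 640 = 832 kbps = 0.832 Mbps.
concert recording: 21.002 Mbps × 5820 s × 1.04 = 127120.9 Mb
dashcam clip: 11.592 Mbps × 2400 s × 1.04 = 28933.6 Mb
tutorial video: 7.762 Mbps × 1175 s × 1.04 = 9485.2 Mb
short film: 20.832 Mbps × 1440 s × 1.04 = 31198.0 Mb
Total: 196737.7 Mb = 24592.2 MB.
= 24.59 GB.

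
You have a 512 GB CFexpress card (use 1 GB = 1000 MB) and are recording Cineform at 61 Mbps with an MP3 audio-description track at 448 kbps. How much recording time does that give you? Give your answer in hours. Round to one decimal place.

18.5 hours

Audio: 448 kbps = 0.448 Mbps.
Total bitrate: 61 + 0.448 = 61.448 Mbps.
Capacity: 512 GB = 4,096,000 Mb.
Recording time: 4,096,000 / 61.448 = 66,658 s ≈ 18.5 hours.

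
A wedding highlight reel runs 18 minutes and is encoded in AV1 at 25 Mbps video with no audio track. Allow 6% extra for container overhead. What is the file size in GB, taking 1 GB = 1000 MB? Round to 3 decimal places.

3.578 GB

18 min = 1080 s
Total bitrate: 25 Mbps.
Stream data: 25.000 Mbps × 1080 s = 27000.0 Mb.
With 6% container overhead: ×1.06.
28,620 Mb ÷ 8 = 3,578 MB → 3.578 GB.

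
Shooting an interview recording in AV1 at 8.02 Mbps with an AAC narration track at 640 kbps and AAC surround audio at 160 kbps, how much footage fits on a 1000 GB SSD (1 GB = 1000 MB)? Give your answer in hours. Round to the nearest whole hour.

Audio total: 640 + 160 = 800 kbps = 0.800 Mbps.
Total bitrate: 8.02 + 0.800 = 8.820 Mbps.
Capacity: 1000 GB = 8,000,000 Mb.
Recording time: 8,000,000 / 8.820 = 907,029 s ≈ 252 hours.

252 hours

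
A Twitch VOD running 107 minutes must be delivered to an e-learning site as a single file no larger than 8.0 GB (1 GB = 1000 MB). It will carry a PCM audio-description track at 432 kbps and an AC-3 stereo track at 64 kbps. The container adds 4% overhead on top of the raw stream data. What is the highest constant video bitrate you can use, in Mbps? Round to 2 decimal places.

Budget: 8.0 GB = 64000.0 Mb.
Stream payload after overhead: 64000.0 / 1.04 = 61538.5 Mb.
107 min = 6420 s
Total bitrate budget: 61538.5 Mb / 6420 s = 9.585 Mbps.
Audio total: 432 + 64 = 496 kbps = 0.496 Mbps.
Video: 9.585 − 0.496 = 9.089 Mbps.

9.09 Mbps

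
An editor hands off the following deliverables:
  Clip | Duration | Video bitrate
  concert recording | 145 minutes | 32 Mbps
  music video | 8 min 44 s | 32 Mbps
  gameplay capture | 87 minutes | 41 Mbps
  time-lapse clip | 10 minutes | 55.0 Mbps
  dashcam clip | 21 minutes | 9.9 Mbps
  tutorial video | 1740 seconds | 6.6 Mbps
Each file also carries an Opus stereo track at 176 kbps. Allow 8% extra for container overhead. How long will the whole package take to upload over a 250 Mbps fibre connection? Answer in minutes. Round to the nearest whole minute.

41 minutes

Audio: 176 kbps = 0.176 Mbps.
concert recording: 32.176 Mbps × 8700 s × 1.08 = 302325.7 Mb
music video: 32.176 Mbps × 524 s × 1.08 = 18209.0 Mb
gameplay capture: 41.176 Mbps × 5220 s × 1.08 = 232133.8 Mb
time-lapse clip: 55.176 Mbps × 600 s × 1.08 = 35754.0 Mb
dashcam clip: 10.076 Mbps × 1260 s × 1.08 = 13711.4 Mb
tutorial video: 6.776 Mbps × 1740 s × 1.08 = 12733.5 Mb
Total: 614867.5 Mb = 76858.4 MB.
At 250 Mbps: 614867.5 / 250 = 2459 s ≈ 41 minutes.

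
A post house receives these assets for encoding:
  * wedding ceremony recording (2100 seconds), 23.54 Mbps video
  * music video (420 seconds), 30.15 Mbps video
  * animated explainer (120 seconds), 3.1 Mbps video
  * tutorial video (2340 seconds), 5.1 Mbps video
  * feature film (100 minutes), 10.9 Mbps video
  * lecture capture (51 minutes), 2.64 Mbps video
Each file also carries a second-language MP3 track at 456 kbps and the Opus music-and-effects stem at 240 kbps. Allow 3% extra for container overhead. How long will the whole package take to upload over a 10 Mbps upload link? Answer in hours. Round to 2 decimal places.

4.51 hours

Audio total: 456 + 240 = 696 kbps = 0.696 Mbps.
wedding ceremony recording: 24.236 Mbps × 2100 s × 1.03 = 52422.5 Mb
music video: 30.846 Mbps × 420 s × 1.03 = 13344.0 Mb
animated explainer: 3.796 Mbps × 120 s × 1.03 = 469.2 Mb
tutorial video: 5.796 Mbps × 2340 s × 1.03 = 13969.5 Mb
feature film: 11.596 Mbps × 6000 s × 1.03 = 71663.3 Mb
lecture capture: 3.336 Mbps × 3060 s × 1.03 = 10514.4 Mb
Total: 162382.8 Mb = 20297.9 MB.
At 10 Mbps: 162382.8 / 10 = 16238 s ≈ 4.51 hours.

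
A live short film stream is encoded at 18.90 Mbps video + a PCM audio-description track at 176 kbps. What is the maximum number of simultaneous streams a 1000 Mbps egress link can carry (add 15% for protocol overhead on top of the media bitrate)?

Audio: 176 kbps = 0.176 Mbps.
Per-viewer media rate: 19.076 Mbps.
On the wire with 15% overhead: 21.937 Mbps.
1000 Mbps = 1,000 Mbps; 1,000 / 21.937 = 45.58 → 45 viewers.

45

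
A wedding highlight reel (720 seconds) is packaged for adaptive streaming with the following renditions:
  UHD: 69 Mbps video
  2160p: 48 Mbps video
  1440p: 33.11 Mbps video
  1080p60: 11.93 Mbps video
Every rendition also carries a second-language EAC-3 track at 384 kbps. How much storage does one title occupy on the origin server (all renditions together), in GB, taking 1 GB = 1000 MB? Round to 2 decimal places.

Audio: 384 kbps = 0.384 Mbps.
Sum of rendition bitrates: (69+0.384) + (48+0.384) + (33.11+0.384) + (11.93+0.384) = 163.576 Mbps.
× 720 s = 117,775 Mb = 14,722 MB = 14.72 GB.

14.72 GB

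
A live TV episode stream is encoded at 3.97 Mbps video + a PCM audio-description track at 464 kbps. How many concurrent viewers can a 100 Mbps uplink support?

Audio: 464 kbps = 0.464 Mbps.
Per-viewer media rate: 4.434 Mbps.
100 Mbps = 100.0 Mbps; 100.0 / 4.434 = 22.55 → 22 viewers.

22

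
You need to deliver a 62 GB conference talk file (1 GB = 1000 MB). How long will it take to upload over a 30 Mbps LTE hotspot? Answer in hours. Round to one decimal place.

4.6 hours

File: 62 GB = 496000.0 Mb.
At 30 Mbps: 496000.0 / 30 = 16533.3 s ≈ 4.59 hours.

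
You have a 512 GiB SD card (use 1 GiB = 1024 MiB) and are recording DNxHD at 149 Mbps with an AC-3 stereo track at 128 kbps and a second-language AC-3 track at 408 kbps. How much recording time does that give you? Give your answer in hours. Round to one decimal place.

Audio total: 128 + 408 = 536 kbps = 0.536 Mbps.
Total bitrate: 149 + 0.536 = 149.536 Mbps.
Capacity: 512 GiB = 4,398,047 Mb.
Recording time: 4,398,047 / 149.536 = 29,411 s ≈ 8.17 hours.

8.2 hours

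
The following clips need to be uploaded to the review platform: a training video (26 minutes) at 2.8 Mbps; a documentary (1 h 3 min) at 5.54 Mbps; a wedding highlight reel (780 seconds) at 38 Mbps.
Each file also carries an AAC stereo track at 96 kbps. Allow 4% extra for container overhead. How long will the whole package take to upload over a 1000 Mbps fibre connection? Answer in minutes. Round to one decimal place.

Audio: 96 kbps = 0.096 Mbps.
training video: 2.896 Mbps × 1560 s × 1.04 = 4698.5 Mb
documentary: 5.636 Mbps × 3780 s × 1.04 = 22156.2 Mb
wedding highlight reel: 38.096 Mbps × 780 s × 1.04 = 30903.5 Mb
Total: 57758.2 Mb = 7219.8 MB.
At 1000 Mbps: 57758.2 / 1000 = 58 s ≈ 0.963 minutes.

1.0 minutes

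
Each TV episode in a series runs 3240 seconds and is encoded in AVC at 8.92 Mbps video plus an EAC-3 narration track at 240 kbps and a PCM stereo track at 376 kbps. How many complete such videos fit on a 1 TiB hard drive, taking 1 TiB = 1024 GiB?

284

Audio total: 240 + 376 = 616 kbps = 0.616 Mbps.
Total bitrate: 9.536 Mbps.
Per item: 9.536 Mbps × 3240 s = 30,897 Mb = 3,862 MB.
Capacity: 1 TiB = 8,796,093 Mb; 284.69 items → 284 complete.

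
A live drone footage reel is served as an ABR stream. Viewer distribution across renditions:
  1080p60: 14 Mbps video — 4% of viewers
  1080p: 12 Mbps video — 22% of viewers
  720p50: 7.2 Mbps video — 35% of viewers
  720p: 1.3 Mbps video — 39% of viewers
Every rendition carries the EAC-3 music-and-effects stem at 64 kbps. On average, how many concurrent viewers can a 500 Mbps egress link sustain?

79

Audio: 64 kbps = 0.064 Mbps.
Average per-viewer bitrate: 0.04×14.064 + 0.22×12.064 + 0.35×7.264 + 0.39×1.364 = 6.291 Mbps.
500 Mbps = 500.0 Mbps; 500.0 / 6.291 = 79.48 → 79.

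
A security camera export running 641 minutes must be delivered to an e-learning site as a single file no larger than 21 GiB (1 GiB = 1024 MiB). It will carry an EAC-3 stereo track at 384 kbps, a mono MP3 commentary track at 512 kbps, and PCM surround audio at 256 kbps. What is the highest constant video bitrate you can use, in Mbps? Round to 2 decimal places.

Budget: 21 GiB = 180388.6 Mb.
641 min = 38460 s
Total bitrate budget: 180388.6 Mb / 38460 s = 4.690 Mbps.
Audio total: 384 + 512 + 256 = 1152 kbps = 1.152 Mbps.
Video: 4.690 − 1.152 = 3.538 Mbps.

3.54 Mbps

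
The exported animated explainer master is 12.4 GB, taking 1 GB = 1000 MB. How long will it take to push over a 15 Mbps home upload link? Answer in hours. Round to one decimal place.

File: 12.4 GB = 99200.0 Mb.
At 15 Mbps: 99200.0 / 15 = 6613.3 s ≈ 1.84 hours.

1.8 hours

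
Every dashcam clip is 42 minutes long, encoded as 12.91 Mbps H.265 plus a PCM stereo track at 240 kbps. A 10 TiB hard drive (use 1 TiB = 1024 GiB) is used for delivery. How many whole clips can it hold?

2654

42 min = 2520 s
Audio: 240 kbps = 0.240 Mbps.
Total bitrate: 13.150 Mbps.
Per item: 13.150 Mbps × 2520 s = 33,138 Mb = 4,142 MB.
Capacity: 10 TiB = 87,960,930 Mb; 2654.38 items → 2654 complete.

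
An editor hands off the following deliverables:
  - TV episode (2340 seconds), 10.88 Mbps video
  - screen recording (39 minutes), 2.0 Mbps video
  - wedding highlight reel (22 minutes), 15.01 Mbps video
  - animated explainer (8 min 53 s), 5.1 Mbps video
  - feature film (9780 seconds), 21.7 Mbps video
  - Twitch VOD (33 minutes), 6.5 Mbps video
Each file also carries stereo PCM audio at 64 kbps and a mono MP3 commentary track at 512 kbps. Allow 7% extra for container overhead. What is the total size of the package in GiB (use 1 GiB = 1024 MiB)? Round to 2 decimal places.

Audio total: 64 + 512 = 576 kbps = 0.576 Mbps.
TV episode: 11.456 Mbps × 2340 s × 1.07 = 28683.5 Mb
screen recording: 2.576 Mbps × 2340 s × 1.07 = 6449.8 Mb
wedding highlight reel: 15.586 Mbps × 1320 s × 1.07 = 22013.7 Mb
animated explainer: 5.676 Mbps × 533 s × 1.07 = 3237.1 Mb
feature film: 22.276 Mbps × 9780 s × 1.07 = 233109.4 Mb
Twitch VOD: 7.076 Mbps × 1980 s × 1.07 = 14991.2 Mb
Total: 308484.7 Mb = 38560.6 MB.
= 35.91 GiB.

35.91 GiB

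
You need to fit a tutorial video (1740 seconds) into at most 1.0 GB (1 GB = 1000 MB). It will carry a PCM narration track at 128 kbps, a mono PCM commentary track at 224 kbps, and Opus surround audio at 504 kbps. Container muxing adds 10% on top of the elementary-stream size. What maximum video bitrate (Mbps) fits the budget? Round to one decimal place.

Budget: 1.0 GB = 8000.0 Mb.
Stream payload after overhead: 8000.0 / 1.10 = 7272.7 Mb.
Total bitrate budget: 7272.7 Mb / 1740 s = 4.180 Mbps.
Audio total: 128 + 224 + 504 = 856 kbps = 0.856 Mbps.
Video: 4.180 − 0.856 = 3.324 Mbps.

3.3 Mbps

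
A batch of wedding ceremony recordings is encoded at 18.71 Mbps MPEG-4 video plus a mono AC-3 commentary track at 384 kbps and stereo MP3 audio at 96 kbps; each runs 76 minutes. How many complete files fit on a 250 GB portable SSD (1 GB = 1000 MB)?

76 min = 4560 s
Audio total: 384 + 96 = 480 kbps = 0.480 Mbps.
Total bitrate: 19.190 Mbps.
Per item: 19.190 Mbps × 4560 s = 87,506 Mb = 10,938 MB.
Capacity: 250 GB = 2,000,000 Mb; 22.86 items → 22 complete.

22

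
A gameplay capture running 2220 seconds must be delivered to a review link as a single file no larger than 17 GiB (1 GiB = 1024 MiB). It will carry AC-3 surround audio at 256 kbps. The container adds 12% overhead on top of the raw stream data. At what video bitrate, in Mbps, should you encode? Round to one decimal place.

58.5 Mbps

Budget: 17 GiB = 146028.9 Mb.
Stream payload after overhead: 146028.9 / 1.12 = 130382.9 Mb.
Total bitrate budget: 130382.9 Mb / 2220 s = 58.731 Mbps.
Audio: 256 kbps = 0.256 Mbps.
Video: 58.731 − 0.256 = 58.475 Mbps.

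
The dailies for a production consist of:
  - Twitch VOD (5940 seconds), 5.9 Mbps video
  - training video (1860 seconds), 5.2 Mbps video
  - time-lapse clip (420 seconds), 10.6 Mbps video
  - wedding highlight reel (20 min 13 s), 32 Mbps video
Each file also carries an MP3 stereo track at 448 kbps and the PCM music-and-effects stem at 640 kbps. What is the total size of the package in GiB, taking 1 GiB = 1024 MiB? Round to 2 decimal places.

Audio total: 448 + 640 = 1088 kbps = 1.088 Mbps.
Twitch VOD: 6.988 Mbps × 5940 s = 41508.7 Mb
training video: 6.288 Mbps × 1860 s = 11695.7 Mb
time-lapse clip: 11.688 Mbps × 420 s = 4909.0 Mb
wedding highlight reel: 33.088 Mbps × 1213 s = 40135.7 Mb
Total: 98249.1 Mb = 12281.1 MB.
= 11.44 GiB.

11.44 GiB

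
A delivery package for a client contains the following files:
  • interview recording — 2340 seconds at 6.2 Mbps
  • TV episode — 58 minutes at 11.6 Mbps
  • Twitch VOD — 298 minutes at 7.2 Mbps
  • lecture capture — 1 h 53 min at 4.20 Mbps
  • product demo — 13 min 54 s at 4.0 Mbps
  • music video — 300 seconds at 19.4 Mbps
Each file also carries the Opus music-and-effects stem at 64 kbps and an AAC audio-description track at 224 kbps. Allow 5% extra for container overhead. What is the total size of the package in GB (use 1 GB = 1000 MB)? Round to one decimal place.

Audio total: 64 + 224 = 288 kbps = 0.288 Mbps.
interview recording: 6.488 Mbps × 2340 s × 1.05 = 15941.0 Mb
TV episode: 11.888 Mbps × 3480 s × 1.05 = 43438.8 Mb
Twitch VOD: 7.488 Mbps × 17880 s × 1.05 = 140579.7 Mb
lecture capture: 4.488 Mbps × 6780 s × 1.05 = 31950.1 Mb
product demo: 4.288 Mbps × 834 s × 1.05 = 3755.0 Mb
music video: 19.688 Mbps × 300 s × 1.05 = 6201.7 Mb
Total: 241866.3 Mb = 30233.3 MB.
= 30.23 GB.

30.2 GB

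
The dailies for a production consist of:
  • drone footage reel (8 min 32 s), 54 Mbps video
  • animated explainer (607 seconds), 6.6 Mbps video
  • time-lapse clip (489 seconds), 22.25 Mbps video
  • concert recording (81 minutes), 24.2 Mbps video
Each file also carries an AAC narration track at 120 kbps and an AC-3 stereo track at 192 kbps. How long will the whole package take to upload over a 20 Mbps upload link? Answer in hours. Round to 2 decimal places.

2.25 hours

Audio total: 120 + 192 = 312 kbps = 0.312 Mbps.
drone footage reel: 54.312 Mbps × 512 s = 27807.7 Mb
animated explainer: 6.912 Mbps × 607 s = 4195.6 Mb
time-lapse clip: 22.562 Mbps × 489 s = 11032.8 Mb
concert recording: 24.512 Mbps × 4860 s = 119128.3 Mb
Total: 162164.5 Mb = 20270.6 MB.
At 20 Mbps: 162164.5 / 20 = 8108 s ≈ 2.25 hours.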